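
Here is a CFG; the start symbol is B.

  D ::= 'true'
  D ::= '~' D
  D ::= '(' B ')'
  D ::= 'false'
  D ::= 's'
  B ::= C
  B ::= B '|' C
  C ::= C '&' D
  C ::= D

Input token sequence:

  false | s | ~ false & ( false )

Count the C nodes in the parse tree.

5

[B [B [B [C [D false]]] | [C [D s]]] | [C [C [D ~ [D false]]] & [D ( [B [C [D false]]] )]]]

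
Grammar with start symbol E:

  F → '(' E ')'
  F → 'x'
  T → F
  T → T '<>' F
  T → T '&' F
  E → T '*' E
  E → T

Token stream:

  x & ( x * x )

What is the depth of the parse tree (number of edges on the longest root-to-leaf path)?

7

[E [T [T [F x]] & [F ( [E [T [F x]] * [E [T [F x]]]] )]]]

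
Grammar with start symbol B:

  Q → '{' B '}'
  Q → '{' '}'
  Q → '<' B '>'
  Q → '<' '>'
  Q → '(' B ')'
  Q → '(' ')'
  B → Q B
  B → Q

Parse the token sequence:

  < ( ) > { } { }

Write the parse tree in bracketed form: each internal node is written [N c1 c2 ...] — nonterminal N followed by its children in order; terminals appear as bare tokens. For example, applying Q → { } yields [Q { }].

[B [Q < [B [Q ( )]] >] [B [Q { }] [B [Q { }]]]]

B
Q B
< B > B
< Q > B
< ( ) > B
< ( ) > Q B
< ( ) > { } B
< ( ) > { } Q
< ( ) > { } { }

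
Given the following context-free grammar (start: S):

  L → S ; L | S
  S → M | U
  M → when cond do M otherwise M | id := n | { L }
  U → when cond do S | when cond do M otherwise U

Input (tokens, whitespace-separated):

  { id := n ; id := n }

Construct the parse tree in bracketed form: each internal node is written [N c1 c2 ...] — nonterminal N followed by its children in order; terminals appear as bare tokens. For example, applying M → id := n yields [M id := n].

S
M
{ L }
{ S ; L }
{ M ; L }
{ id := n ; L }
{ id := n ; S }
{ id := n ; M }
{ id := n ; id := n }

[S [M { [L [S [M id := n]] ; [L [S [M id := n]]]] }]]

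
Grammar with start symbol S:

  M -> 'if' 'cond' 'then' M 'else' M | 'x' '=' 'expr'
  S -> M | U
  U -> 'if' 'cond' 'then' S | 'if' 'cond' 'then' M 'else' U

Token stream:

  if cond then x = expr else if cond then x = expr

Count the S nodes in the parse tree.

[S [U if cond then [M x = expr] else [U if cond then [S [M x = expr]]]]]

2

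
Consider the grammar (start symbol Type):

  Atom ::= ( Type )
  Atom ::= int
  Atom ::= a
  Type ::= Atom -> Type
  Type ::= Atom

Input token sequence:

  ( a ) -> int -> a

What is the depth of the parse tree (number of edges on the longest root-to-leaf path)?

[Type [Atom ( [Type [Atom a]] )] -> [Type [Atom int] -> [Type [Atom a]]]]

4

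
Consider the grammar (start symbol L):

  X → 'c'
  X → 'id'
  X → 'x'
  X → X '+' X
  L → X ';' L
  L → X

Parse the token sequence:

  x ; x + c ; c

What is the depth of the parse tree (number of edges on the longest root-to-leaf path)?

[L [X x] ; [L [X [X x] + [X c]] ; [L [X c]]]]

4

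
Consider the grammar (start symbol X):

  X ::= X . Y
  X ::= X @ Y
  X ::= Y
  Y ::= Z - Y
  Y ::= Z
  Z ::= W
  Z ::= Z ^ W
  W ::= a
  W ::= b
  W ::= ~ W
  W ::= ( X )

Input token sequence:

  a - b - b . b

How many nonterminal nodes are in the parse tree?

[X [X [Y [Z [W a]] - [Y [Z [W b]] - [Y [Z [W b]]]]]] . [Y [Z [W b]]]]

14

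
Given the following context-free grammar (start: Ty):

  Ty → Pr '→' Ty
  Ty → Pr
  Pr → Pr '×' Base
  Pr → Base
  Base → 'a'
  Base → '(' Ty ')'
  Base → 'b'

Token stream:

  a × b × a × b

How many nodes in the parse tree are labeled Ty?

1

[Ty [Pr [Pr [Pr [Pr [Base a]] × [Base b]] × [Base a]] × [Base b]]]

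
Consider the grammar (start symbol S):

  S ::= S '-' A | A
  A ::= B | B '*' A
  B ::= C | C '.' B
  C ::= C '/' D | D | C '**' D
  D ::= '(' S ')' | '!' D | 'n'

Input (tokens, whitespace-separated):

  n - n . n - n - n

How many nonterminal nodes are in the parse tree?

[S [S [S [S [A [B [C [D n]]]]] - [A [B [C [D n]] . [B [C [D n]]]]]] - [A [B [C [D n]]]]] - [A [B [C [D n]]]]]

23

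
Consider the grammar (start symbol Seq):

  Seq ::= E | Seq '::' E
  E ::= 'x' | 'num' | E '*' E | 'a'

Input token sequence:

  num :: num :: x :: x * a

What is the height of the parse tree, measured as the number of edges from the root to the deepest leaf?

5

[Seq [Seq [Seq [Seq [E num]] :: [E num]] :: [E x]] :: [E [E x] * [E a]]]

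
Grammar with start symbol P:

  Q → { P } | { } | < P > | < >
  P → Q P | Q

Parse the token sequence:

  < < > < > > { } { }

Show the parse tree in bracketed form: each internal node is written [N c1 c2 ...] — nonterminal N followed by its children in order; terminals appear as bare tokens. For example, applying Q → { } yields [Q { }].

[P [Q < [P [Q < >] [P [Q < >]]] >] [P [Q { }] [P [Q { }]]]]

P
Q P
< P > P
< Q P > P
< < > P > P
< < > Q > P
< < > < > > P
< < > < > > Q P
< < > < > > { } P
< < > < > > { } Q
< < > < > > { } { }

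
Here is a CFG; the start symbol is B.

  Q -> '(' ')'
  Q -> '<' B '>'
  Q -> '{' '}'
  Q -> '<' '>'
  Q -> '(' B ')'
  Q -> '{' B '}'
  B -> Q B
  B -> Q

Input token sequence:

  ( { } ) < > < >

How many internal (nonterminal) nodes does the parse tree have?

8

[B [Q ( [B [Q { }]] )] [B [Q < >] [B [Q < >]]]]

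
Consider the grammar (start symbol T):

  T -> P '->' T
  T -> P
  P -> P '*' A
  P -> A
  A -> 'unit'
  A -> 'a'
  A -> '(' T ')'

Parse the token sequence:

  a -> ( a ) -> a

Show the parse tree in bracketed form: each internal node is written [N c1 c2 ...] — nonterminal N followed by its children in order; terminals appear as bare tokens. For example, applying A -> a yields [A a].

T
P -> T
A -> T
a -> T
a -> P -> T
a -> A -> T
a -> ( T ) -> T
a -> ( P ) -> T
a -> ( A ) -> T
a -> ( a ) -> T
a -> ( a ) -> P
a -> ( a ) -> A
a -> ( a ) -> a

[T [P [A a]] -> [T [P [A ( [T [P [A a]]] )]] -> [T [P [A a]]]]]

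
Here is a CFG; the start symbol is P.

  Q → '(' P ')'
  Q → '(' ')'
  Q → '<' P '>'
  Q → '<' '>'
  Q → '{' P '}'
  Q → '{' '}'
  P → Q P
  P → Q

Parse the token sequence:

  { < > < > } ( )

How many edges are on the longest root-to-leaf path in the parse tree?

5

[P [Q { [P [Q < >] [P [Q < >]]] }] [P [Q ( )]]]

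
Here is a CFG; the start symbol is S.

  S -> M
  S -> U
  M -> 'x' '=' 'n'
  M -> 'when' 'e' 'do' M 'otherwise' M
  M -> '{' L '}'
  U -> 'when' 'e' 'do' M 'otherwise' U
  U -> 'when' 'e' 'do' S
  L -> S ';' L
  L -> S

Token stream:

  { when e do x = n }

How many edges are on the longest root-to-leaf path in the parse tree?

[S [M { [L [S [U when e do [S [M x = n]]]]] }]]

7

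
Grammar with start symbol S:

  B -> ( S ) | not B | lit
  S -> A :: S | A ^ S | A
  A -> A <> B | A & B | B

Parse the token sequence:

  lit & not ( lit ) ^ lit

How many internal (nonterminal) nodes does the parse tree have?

12

[S [A [A [B lit]] & [B not [B ( [S [A [B lit]]] )]]] ^ [S [A [B lit]]]]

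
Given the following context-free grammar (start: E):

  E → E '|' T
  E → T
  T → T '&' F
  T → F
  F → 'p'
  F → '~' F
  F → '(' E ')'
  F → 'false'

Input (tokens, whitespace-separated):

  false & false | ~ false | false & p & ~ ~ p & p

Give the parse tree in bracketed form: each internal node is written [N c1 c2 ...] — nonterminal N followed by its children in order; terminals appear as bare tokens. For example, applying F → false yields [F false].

[E [E [E [T [T [F false]] & [F false]]] | [T [F ~ [F false]]]] | [T [T [T [T [F false]] & [F p]] & [F ~ [F ~ [F p]]]] & [F p]]]

E
E | T
E | T | T
T | T | T
T & F | T | T
F & F | T | T
false & F | T | T
false & false | T | T
false & false | F | T
false & false | ~ F | T
false & false | ~ false | T
false & false | ~ false | T & F
false & false | ~ false | T & F & F
false & false | ~ false | T & F & F & F
false & false | ~ false | F & F & F & F
false & false | ~ false | false & F & F & F
false & false | ~ false | false & p & F & F
false & false | ~ false | false & p & ~ F & F
false & false | ~ false | false & p & ~ ~ F & F
false & false | ~ false | false & p & ~ ~ p & F
false & false | ~ false | false & p & ~ ~ p & p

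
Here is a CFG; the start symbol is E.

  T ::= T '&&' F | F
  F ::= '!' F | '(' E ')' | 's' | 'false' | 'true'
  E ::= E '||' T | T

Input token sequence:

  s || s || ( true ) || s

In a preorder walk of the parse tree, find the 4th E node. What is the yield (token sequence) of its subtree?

[E [E [E [E [T [F s]]] || [T [F s]]] || [T [F ( [E [T [F true]]] )]]] || [T [F s]]]

s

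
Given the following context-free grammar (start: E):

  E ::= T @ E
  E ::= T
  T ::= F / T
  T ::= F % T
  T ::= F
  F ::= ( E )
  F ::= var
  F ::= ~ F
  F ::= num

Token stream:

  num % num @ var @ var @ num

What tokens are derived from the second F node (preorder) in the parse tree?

[E [T [F num] % [T [F num]]] @ [E [T [F var]] @ [E [T [F var]] @ [E [T [F num]]]]]]

num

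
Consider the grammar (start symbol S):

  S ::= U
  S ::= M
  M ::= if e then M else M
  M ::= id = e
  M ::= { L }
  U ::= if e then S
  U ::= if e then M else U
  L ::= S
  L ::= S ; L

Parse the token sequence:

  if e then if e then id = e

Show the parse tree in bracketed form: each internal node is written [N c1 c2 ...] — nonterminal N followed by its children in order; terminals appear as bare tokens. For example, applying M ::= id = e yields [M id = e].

[S [U if e then [S [U if e then [S [M id = e]]]]]]

S
U
if e then S
if e then U
if e then if e then S
if e then if e then M
if e then if e then id = e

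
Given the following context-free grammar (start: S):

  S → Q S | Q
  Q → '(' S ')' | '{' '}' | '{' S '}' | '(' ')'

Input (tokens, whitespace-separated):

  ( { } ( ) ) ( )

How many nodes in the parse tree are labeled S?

4

[S [Q ( [S [Q { }] [S [Q ( )]]] )] [S [Q ( )]]]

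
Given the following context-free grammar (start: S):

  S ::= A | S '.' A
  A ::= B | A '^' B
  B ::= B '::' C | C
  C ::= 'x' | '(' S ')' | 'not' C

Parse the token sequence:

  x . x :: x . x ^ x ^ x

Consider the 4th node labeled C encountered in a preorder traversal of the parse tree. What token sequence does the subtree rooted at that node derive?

x

[S [S [S [A [B [C x]]]] . [A [B [B [C x]] :: [C x]]]] . [A [A [A [B [C x]]] ^ [B [C x]]] ^ [B [C x]]]]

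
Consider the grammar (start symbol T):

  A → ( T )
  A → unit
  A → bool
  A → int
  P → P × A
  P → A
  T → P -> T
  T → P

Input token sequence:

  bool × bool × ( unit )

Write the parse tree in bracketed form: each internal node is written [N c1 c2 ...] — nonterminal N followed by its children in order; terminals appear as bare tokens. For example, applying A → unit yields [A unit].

T
P
P × A
P × A × A
A × A × A
bool × A × A
bool × bool × A
bool × bool × ( T )
bool × bool × ( P )
bool × bool × ( A )
bool × bool × ( unit )

[T [P [P [P [A bool]] × [A bool]] × [A ( [T [P [A unit]]] )]]]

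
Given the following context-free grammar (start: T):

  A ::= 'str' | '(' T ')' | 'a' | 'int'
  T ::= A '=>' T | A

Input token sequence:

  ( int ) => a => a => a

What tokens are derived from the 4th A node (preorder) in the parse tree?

[T [A ( [T [A int]] )] => [T [A a] => [T [A a] => [T [A a]]]]]

a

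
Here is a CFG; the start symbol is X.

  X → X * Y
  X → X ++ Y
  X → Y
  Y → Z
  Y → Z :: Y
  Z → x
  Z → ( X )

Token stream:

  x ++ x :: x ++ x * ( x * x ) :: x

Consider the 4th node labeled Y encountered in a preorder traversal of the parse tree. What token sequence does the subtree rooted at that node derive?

x

[X [X [X [X [Y [Z x]]] ++ [Y [Z x] :: [Y [Z x]]]] ++ [Y [Z x]]] * [Y [Z ( [X [X [Y [Z x]]] * [Y [Z x]]] )] :: [Y [Z x]]]]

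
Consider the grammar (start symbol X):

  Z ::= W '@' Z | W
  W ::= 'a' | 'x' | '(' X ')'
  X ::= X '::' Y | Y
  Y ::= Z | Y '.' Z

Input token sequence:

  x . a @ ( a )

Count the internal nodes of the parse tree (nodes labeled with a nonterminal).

13

[X [Y [Y [Z [W x]]] . [Z [W a] @ [Z [W ( [X [Y [Z [W a]]]] )]]]]]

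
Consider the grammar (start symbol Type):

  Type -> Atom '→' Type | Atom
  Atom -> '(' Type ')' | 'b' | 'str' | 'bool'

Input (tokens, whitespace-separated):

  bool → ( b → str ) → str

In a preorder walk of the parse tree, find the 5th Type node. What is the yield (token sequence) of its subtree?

str

[Type [Atom bool] → [Type [Atom ( [Type [Atom b] → [Type [Atom str]]] )] → [Type [Atom str]]]]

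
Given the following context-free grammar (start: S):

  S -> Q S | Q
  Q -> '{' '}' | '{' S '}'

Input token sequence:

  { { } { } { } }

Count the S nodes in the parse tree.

4

[S [Q { [S [Q { }] [S [Q { }] [S [Q { }]]]] }]]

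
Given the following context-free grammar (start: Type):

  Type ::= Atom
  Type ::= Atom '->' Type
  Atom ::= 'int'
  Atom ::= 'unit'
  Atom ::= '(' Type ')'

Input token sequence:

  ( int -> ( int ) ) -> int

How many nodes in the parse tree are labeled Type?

5

[Type [Atom ( [Type [Atom int] -> [Type [Atom ( [Type [Atom int]] )]]] )] -> [Type [Atom int]]]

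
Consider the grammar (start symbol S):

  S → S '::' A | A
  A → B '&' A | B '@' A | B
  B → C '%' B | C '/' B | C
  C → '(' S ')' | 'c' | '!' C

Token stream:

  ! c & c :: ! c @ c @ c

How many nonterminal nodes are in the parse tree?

[S [S [A [B [C ! [C c]]] & [A [B [C c]]]]] :: [A [B [C ! [C c]]] @ [A [B [C c]] @ [A [B [C c]]]]]]

19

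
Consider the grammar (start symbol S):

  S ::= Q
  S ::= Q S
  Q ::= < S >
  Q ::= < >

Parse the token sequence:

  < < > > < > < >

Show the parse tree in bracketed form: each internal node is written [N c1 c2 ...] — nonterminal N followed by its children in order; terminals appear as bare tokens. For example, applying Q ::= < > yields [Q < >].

S
Q S
< S > S
< Q > S
< < > > S
< < > > Q S
< < > > < > S
< < > > < > Q
< < > > < > < >

[S [Q < [S [Q < >]] >] [S [Q < >] [S [Q < >]]]]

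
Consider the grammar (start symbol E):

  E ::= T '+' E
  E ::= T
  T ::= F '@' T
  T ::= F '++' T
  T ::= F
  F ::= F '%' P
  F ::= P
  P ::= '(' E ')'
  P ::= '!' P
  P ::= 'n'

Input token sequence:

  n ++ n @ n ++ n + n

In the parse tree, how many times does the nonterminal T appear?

[E [T [F [P n]] ++ [T [F [P n]] @ [T [F [P n]] ++ [T [F [P n]]]]]] + [E [T [F [P n]]]]]

5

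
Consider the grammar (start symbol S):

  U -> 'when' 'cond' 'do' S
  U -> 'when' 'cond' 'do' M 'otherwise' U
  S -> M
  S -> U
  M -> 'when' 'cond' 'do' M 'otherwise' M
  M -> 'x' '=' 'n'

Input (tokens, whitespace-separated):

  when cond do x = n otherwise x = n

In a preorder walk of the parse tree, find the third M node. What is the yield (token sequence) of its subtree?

x = n

[S [M when cond do [M x = n] otherwise [M x = n]]]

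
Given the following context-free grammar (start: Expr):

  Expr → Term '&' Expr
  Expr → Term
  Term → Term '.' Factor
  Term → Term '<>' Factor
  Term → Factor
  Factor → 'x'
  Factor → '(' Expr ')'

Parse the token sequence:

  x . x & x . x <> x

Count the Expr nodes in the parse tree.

[Expr [Term [Term [Factor x]] . [Factor x]] & [Expr [Term [Term [Term [Factor x]] . [Factor x]] <> [Factor x]]]]

2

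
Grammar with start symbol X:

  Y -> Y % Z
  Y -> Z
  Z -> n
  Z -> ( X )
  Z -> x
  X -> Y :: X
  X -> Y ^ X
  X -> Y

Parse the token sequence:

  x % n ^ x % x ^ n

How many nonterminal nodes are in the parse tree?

[X [Y [Y [Z x]] % [Z n]] ^ [X [Y [Y [Z x]] % [Z x]] ^ [X [Y [Z n]]]]]

13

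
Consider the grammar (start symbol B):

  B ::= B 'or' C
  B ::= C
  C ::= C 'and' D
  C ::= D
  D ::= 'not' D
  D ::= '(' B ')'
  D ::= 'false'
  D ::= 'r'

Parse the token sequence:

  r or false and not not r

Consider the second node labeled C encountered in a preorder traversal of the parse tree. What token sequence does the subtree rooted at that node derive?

false and not not r

[B [B [C [D r]]] or [C [C [D false]] and [D not [D not [D r]]]]]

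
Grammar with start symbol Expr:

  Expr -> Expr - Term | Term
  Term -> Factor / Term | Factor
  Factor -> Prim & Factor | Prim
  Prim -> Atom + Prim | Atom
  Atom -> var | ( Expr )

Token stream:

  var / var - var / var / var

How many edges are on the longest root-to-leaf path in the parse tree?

[Expr [Expr [Term [Factor [Prim [Atom var]]] / [Term [Factor [Prim [Atom var]]]]]] - [Term [Factor [Prim [Atom var]]] / [Term [Factor [Prim [Atom var]]] / [Term [Factor [Prim [Atom var]]]]]]]

7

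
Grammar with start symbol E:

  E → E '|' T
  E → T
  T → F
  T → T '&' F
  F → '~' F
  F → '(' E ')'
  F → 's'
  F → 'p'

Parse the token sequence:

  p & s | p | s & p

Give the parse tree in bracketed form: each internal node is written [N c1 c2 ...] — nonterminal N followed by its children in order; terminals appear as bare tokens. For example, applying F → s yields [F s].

E
E | T
E | T | T
T | T | T
T & F | T | T
F & F | T | T
p & F | T | T
p & s | T | T
p & s | F | T
p & s | p | T
p & s | p | T & F
p & s | p | F & F
p & s | p | s & F
p & s | p | s & p

[E [E [E [T [T [F p]] & [F s]]] | [T [F p]]] | [T [T [F s]] & [F p]]]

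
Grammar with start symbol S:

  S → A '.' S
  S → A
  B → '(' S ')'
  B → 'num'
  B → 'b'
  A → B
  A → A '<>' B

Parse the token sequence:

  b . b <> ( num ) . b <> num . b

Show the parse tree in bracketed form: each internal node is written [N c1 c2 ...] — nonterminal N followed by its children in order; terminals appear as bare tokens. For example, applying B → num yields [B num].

[S [A [B b]] . [S [A [A [B b]] <> [B ( [S [A [B num]]] )]] . [S [A [A [B b]] <> [B num]] . [S [A [B b]]]]]]

S
A . S
B . S
b . S
b . A . S
b . A <> B . S
b . B <> B . S
b . b <> B . S
b . b <> ( S ) . S
b . b <> ( A ) . S
b . b <> ( B ) . S
b . b <> ( num ) . S
b . b <> ( num ) . A . S
b . b <> ( num ) . A <> B . S
b . b <> ( num ) . B <> B . S
b . b <> ( num ) . b <> B . S
b . b <> ( num ) . b <> num . S
b . b <> ( num ) . b <> num . A
b . b <> ( num ) . b <> num . B
b . b <> ( num ) . b <> num . b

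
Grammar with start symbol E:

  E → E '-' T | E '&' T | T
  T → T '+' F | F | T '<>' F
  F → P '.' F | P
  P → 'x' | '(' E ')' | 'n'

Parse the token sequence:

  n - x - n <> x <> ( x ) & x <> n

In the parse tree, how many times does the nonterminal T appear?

8

[E [E [E [E [T [F [P n]]]] - [T [F [P x]]]] - [T [T [T [F [P n]]] <> [F [P x]]] <> [F [P ( [E [T [F [P x]]]] )]]]] & [T [T [F [P x]]] <> [F [P n]]]]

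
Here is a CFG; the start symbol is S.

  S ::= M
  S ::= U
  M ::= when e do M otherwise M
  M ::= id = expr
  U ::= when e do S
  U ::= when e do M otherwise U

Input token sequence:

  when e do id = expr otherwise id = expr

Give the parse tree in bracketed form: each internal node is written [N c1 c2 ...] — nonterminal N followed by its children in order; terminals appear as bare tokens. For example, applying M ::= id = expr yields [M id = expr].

[S [M when e do [M id = expr] otherwise [M id = expr]]]

S
M
when e do M otherwise M
when e do id = expr otherwise M
when e do id = expr otherwise id = expr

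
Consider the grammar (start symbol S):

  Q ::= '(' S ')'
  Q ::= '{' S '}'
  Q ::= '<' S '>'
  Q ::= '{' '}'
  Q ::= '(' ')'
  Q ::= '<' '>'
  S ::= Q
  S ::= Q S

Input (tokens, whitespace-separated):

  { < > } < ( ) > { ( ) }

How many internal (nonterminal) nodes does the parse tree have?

[S [Q { [S [Q < >]] }] [S [Q < [S [Q ( )]] >] [S [Q { [S [Q ( )]] }]]]]

12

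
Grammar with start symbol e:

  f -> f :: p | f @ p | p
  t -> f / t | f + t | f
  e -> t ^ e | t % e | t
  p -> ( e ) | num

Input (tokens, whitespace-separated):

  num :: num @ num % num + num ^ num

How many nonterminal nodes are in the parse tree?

[e [t [f [f [f [p num]] :: [p num]] @ [p num]]] % [e [t [f [p num]] + [t [f [p num]]]] ^ [e [t [f [p num]]]]]]

19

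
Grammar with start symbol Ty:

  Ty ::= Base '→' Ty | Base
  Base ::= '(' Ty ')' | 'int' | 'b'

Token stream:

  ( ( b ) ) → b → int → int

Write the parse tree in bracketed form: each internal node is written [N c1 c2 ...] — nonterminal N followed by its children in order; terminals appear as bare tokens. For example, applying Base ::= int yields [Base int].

[Ty [Base ( [Ty [Base ( [Ty [Base b]] )]] )] → [Ty [Base b] → [Ty [Base int] → [Ty [Base int]]]]]

Ty
Base → Ty
( Ty ) → Ty
( Base ) → Ty
( ( Ty ) ) → Ty
( ( Base ) ) → Ty
( ( b ) ) → Ty
( ( b ) ) → Base → Ty
( ( b ) ) → b → Ty
( ( b ) ) → b → Base → Ty
( ( b ) ) → b → int → Ty
( ( b ) ) → b → int → Base
( ( b ) ) → b → int → int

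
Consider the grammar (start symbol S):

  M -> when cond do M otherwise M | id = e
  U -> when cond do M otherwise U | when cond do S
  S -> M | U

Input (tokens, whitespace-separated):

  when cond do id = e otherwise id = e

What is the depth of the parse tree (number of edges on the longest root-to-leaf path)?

3

[S [M when cond do [M id = e] otherwise [M id = e]]]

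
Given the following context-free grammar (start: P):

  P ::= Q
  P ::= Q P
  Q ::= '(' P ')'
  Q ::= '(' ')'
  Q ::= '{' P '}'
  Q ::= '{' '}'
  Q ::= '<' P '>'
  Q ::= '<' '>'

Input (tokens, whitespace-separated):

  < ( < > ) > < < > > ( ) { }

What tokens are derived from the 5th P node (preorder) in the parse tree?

[P [Q < [P [Q ( [P [Q < >]] )]] >] [P [Q < [P [Q < >]] >] [P [Q ( )] [P [Q { }]]]]]

< >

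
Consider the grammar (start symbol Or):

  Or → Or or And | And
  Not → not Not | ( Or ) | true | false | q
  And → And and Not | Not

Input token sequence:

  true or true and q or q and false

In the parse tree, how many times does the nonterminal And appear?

[Or [Or [Or [And [Not true]]] or [And [And [Not true]] and [Not q]]] or [And [And [Not q]] and [Not false]]]

5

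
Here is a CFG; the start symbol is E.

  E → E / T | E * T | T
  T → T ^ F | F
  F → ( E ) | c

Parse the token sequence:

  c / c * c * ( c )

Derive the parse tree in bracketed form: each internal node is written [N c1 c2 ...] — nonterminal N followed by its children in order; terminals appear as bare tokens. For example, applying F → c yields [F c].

E
E * T
E * T * T
E / T * T * T
T / T * T * T
F / T * T * T
c / T * T * T
c / F * T * T
c / c * T * T
c / c * F * T
c / c * c * T
c / c * c * F
c / c * c * ( E )
c / c * c * ( T )
c / c * c * ( F )
c / c * c * ( c )

[E [E [E [E [T [F c]]] / [T [F c]]] * [T [F c]]] * [T [F ( [E [T [F c]]] )]]]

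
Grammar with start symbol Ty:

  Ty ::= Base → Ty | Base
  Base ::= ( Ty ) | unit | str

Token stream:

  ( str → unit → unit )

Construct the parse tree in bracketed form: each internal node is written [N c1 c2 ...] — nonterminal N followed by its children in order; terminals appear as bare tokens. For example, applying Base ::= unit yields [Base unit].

Ty
Base
( Ty )
( Base → Ty )
( str → Ty )
( str → Base → Ty )
( str → unit → Ty )
( str → unit → Base )
( str → unit → unit )

[Ty [Base ( [Ty [Base str] → [Ty [Base unit] → [Ty [Base unit]]]] )]]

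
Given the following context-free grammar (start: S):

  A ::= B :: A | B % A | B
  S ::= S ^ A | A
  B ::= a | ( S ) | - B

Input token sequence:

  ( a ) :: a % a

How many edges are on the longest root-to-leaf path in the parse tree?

[S [A [B ( [S [A [B a]]] )] :: [A [B a] % [A [B a]]]]]

6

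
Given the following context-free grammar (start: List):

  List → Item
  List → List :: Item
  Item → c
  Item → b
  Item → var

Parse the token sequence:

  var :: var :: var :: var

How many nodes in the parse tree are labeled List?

[List [List [List [List [Item var]] :: [Item var]] :: [Item var]] :: [Item var]]

4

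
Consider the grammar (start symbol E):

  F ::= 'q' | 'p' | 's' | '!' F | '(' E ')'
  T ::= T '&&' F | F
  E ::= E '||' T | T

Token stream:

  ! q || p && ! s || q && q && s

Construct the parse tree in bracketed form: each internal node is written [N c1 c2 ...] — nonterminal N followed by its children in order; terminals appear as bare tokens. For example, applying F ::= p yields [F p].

[E [E [E [T [F ! [F q]]]] || [T [T [F p]] && [F ! [F s]]]] || [T [T [T [F q]] && [F q]] && [F s]]]

E
E || T
E || T || T
T || T || T
F || T || T
! F || T || T
! q || T || T
! q || T && F || T
! q || F && F || T
! q || p && F || T
! q || p && ! F || T
! q || p && ! s || T
! q || p && ! s || T && F
! q || p && ! s || T && F && F
! q || p && ! s || F && F && F
! q || p && ! s || q && F && F
! q || p && ! s || q && q && F
! q || p && ! s || q && q && s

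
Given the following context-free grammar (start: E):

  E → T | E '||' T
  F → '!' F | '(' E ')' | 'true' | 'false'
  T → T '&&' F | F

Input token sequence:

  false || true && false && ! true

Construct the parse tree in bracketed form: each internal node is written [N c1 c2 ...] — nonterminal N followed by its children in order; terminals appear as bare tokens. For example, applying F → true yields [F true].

[E [E [T [F false]]] || [T [T [T [F true]] && [F false]] && [F ! [F true]]]]

E
E || T
T || T
F || T
false || T
false || T && F
false || T && F && F
false || F && F && F
false || true && F && F
false || true && false && F
false || true && false && ! F
false || true && false && ! true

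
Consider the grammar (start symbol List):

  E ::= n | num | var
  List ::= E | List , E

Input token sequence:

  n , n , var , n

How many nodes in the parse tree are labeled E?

4

[List [List [List [List [E n]] , [E n]] , [E var]] , [E n]]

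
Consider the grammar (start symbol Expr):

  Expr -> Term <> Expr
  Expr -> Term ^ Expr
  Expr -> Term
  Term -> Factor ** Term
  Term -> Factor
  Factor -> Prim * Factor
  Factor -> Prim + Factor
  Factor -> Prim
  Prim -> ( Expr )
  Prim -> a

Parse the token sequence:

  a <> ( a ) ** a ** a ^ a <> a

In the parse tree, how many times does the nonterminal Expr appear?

[Expr [Term [Factor [Prim a]]] <> [Expr [Term [Factor [Prim ( [Expr [Term [Factor [Prim a]]]] )]] ** [Term [Factor [Prim a]] ** [Term [Factor [Prim a]]]]] ^ [Expr [Term [Factor [Prim a]]] <> [Expr [Term [Factor [Prim a]]]]]]]

5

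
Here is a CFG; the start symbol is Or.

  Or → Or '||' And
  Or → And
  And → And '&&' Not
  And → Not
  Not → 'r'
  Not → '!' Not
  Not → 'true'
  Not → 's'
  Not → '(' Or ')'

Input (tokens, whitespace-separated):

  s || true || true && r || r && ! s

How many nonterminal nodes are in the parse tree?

17

[Or [Or [Or [Or [And [Not s]]] || [And [Not true]]] || [And [And [Not true]] && [Not r]]] || [And [And [Not r]] && [Not ! [Not s]]]]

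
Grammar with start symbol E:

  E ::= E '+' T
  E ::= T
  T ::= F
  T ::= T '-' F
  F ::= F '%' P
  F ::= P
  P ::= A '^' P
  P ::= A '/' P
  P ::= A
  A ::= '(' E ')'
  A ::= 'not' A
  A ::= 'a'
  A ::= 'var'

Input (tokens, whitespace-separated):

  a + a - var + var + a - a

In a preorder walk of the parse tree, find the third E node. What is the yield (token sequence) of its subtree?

[E [E [E [E [T [F [P [A a]]]]] + [T [T [F [P [A a]]]] - [F [P [A var]]]]] + [T [F [P [A var]]]]] + [T [T [F [P [A a]]]] - [F [P [A a]]]]]

a + a - var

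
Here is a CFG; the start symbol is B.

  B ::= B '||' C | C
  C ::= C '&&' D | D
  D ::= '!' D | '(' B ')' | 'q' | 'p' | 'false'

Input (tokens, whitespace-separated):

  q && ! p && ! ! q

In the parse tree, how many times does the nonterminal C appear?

[B [C [C [C [D q]] && [D ! [D p]]] && [D ! [D ! [D q]]]]]

3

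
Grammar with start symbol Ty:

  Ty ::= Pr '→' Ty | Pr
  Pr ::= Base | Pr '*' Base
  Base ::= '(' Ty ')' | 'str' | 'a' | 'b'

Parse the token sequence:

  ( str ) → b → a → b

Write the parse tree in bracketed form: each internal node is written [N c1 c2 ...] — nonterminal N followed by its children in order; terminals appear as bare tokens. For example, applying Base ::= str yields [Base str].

[Ty [Pr [Base ( [Ty [Pr [Base str]]] )]] → [Ty [Pr [Base b]] → [Ty [Pr [Base a]] → [Ty [Pr [Base b]]]]]]

Ty
Pr → Ty
Base → Ty
( Ty ) → Ty
( Pr ) → Ty
( Base ) → Ty
( str ) → Ty
( str ) → Pr → Ty
( str ) → Base → Ty
( str ) → b → Ty
( str ) → b → Pr → Ty
( str ) → b → Base → Ty
( str ) → b → a → Ty
( str ) → b → a → Pr
( str ) → b → a → Base
( str ) → b → a → b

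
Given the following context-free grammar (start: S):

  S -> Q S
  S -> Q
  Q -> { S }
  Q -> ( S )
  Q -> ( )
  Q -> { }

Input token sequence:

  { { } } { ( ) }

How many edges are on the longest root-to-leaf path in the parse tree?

5

[S [Q { [S [Q { }]] }] [S [Q { [S [Q ( )]] }]]]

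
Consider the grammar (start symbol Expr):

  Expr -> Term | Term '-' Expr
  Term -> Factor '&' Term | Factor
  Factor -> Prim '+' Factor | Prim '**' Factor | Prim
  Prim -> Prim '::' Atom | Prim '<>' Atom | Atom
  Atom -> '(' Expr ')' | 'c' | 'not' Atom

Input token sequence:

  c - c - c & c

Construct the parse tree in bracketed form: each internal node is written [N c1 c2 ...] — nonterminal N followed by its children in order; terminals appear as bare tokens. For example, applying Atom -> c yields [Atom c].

[Expr [Term [Factor [Prim [Atom c]]]] - [Expr [Term [Factor [Prim [Atom c]]]] - [Expr [Term [Factor [Prim [Atom c]]] & [Term [Factor [Prim [Atom c]]]]]]]]

Expr
Term - Expr
Factor - Expr
Prim - Expr
Atom - Expr
c - Expr
c - Term - Expr
c - Factor - Expr
c - Prim - Expr
c - Atom - Expr
c - c - Expr
c - c - Term
c - c - Factor & Term
c - c - Prim & Term
c - c - Atom & Term
c - c - c & Term
c - c - c & Factor
c - c - c & Prim
c - c - c & Atom
c - c - c & c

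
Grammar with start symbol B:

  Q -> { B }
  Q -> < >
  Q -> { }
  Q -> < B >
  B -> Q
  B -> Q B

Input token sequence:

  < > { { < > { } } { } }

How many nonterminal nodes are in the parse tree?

[B [Q < >] [B [Q { [B [Q { [B [Q < >] [B [Q { }]]] }] [B [Q { }]]] }]]]

12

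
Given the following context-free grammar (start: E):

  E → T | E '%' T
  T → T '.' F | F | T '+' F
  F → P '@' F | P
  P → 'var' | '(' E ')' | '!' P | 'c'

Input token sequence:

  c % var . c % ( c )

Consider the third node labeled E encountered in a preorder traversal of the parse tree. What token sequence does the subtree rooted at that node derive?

[E [E [E [T [F [P c]]]] % [T [T [F [P var]]] . [F [P c]]]] % [T [F [P ( [E [T [F [P c]]]] )]]]]

c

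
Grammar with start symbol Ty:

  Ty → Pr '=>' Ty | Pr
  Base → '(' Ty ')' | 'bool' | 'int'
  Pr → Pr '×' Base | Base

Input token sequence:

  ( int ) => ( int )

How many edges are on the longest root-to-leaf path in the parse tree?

[Ty [Pr [Base ( [Ty [Pr [Base int]]] )]] => [Ty [Pr [Base ( [Ty [Pr [Base int]]] )]]]]

7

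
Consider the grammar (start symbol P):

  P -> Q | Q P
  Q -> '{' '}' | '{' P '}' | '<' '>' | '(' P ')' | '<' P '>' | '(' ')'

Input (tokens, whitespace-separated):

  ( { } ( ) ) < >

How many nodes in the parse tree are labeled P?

[P [Q ( [P [Q { }] [P [Q ( )]]] )] [P [Q < >]]]

4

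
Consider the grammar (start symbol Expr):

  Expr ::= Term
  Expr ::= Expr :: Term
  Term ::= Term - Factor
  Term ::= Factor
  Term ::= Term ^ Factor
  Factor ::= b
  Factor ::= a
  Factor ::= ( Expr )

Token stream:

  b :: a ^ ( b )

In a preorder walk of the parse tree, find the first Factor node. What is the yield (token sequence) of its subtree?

b

[Expr [Expr [Term [Factor b]]] :: [Term [Term [Factor a]] ^ [Factor ( [Expr [Term [Factor b]]] )]]]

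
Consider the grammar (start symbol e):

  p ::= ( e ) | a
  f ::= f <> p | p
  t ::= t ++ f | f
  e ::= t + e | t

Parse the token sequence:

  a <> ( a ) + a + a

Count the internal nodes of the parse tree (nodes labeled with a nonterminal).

[e [t [f [f [p a]] <> [p ( [e [t [f [p a]]]] )]]] + [e [t [f [p a]]] + [e [t [f [p a]]]]]]

18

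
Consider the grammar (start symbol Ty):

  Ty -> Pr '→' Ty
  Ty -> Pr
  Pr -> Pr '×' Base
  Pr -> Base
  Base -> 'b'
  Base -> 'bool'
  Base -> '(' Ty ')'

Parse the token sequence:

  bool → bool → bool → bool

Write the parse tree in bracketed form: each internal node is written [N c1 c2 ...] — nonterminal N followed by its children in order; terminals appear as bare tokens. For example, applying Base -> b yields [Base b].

[Ty [Pr [Base bool]] → [Ty [Pr [Base bool]] → [Ty [Pr [Base bool]] → [Ty [Pr [Base bool]]]]]]

Ty
Pr → Ty
Base → Ty
bool → Ty
bool → Pr → Ty
bool → Base → Ty
bool → bool → Ty
bool → bool → Pr → Ty
bool → bool → Base → Ty
bool → bool → bool → Ty
bool → bool → bool → Pr
bool → bool → bool → Base
bool → bool → bool → bool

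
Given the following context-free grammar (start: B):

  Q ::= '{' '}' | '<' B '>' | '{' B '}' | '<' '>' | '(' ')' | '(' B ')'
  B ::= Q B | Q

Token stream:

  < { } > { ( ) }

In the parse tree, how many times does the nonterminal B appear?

[B [Q < [B [Q { }]] >] [B [Q { [B [Q ( )]] }]]]

4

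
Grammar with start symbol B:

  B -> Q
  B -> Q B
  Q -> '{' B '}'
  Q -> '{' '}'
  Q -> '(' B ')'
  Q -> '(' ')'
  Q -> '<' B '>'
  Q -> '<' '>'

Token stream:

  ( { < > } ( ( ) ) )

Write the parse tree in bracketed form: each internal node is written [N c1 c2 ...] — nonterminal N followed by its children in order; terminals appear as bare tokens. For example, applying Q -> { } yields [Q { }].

[B [Q ( [B [Q { [B [Q < >]] }] [B [Q ( [B [Q ( )]] )]]] )]]

B
Q
( B )
( Q B )
( { B } B )
( { Q } B )
( { < > } B )
( { < > } Q )
( { < > } ( B ) )
( { < > } ( Q ) )
( { < > } ( ( ) ) )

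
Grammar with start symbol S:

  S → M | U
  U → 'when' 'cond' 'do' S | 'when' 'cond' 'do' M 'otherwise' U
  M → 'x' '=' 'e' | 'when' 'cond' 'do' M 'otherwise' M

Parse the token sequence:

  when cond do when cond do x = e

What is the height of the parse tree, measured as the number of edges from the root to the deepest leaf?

6

[S [U when cond do [S [U when cond do [S [M x = e]]]]]]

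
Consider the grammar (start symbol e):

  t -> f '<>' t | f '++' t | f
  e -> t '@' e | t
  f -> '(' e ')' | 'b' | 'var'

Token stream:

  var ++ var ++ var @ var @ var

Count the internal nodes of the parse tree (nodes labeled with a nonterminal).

[e [t [f var] ++ [t [f var] ++ [t [f var]]]] @ [e [t [f var]] @ [e [t [f var]]]]]

13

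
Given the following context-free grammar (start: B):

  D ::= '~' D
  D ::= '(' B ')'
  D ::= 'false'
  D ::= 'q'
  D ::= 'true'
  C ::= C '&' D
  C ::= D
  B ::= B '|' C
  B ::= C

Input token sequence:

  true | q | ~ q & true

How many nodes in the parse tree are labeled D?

5

[B [B [B [C [D true]]] | [C [D q]]] | [C [C [D ~ [D q]]] & [D true]]]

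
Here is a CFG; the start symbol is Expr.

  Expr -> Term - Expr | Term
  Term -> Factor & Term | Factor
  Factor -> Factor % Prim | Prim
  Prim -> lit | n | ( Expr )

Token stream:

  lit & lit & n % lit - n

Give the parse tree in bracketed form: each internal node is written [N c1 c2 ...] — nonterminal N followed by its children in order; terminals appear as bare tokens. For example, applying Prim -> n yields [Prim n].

Expr
Term - Expr
Factor & Term - Expr
Prim & Term - Expr
lit & Term - Expr
lit & Factor & Term - Expr
lit & Prim & Term - Expr
lit & lit & Term - Expr
lit & lit & Factor - Expr
lit & lit & Factor % Prim - Expr
lit & lit & Prim % Prim - Expr
lit & lit & n % Prim - Expr
lit & lit & n % lit - Expr
lit & lit & n % lit - Term
lit & lit & n % lit - Factor
lit & lit & n % lit - Prim
lit & lit & n % lit - n

[Expr [Term [Factor [Prim lit]] & [Term [Factor [Prim lit]] & [Term [Factor [Factor [Prim n]] % [Prim lit]]]]] - [Expr [Term [Factor [Prim n]]]]]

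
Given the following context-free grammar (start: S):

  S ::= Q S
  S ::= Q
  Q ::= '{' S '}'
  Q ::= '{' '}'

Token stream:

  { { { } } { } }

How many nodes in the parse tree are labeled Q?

[S [Q { [S [Q { [S [Q { }]] }] [S [Q { }]]] }]]

4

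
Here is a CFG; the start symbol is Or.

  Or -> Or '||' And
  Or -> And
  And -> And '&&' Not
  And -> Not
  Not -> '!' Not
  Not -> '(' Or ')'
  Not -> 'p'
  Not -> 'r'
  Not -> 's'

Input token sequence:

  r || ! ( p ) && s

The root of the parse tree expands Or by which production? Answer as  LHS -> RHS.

Or -> Or '||' And

[Or [Or [And [Not r]]] || [And [And [Not ! [Not ( [Or [And [Not p]]] )]]] && [Not s]]]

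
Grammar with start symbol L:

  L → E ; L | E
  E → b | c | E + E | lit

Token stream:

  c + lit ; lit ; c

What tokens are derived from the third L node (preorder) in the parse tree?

c

[L [E [E c] + [E lit]] ; [L [E lit] ; [L [E c]]]]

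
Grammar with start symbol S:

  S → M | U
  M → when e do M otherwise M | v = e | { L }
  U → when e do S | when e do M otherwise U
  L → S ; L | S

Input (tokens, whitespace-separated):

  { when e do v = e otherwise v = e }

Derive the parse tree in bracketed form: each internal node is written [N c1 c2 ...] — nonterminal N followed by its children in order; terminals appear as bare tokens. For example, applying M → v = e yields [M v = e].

S
M
{ L }
{ S }
{ M }
{ when e do M otherwise M }
{ when e do v = e otherwise M }
{ when e do v = e otherwise v = e }

[S [M { [L [S [M when e do [M v = e] otherwise [M v = e]]]] }]]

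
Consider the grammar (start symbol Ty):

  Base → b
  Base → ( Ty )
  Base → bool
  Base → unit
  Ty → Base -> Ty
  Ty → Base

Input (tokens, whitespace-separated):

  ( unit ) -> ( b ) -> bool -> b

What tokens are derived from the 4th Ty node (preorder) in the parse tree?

b

[Ty [Base ( [Ty [Base unit]] )] -> [Ty [Base ( [Ty [Base b]] )] -> [Ty [Base bool] -> [Ty [Base b]]]]]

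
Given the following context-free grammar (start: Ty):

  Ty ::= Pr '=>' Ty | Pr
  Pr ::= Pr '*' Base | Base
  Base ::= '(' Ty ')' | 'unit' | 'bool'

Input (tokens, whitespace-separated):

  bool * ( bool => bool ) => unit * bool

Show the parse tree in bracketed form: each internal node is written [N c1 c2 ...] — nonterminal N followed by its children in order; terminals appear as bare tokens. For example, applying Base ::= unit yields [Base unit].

Ty
Pr => Ty
Pr * Base => Ty
Base * Base => Ty
bool * Base => Ty
bool * ( Ty ) => Ty
bool * ( Pr => Ty ) => Ty
bool * ( Base => Ty ) => Ty
bool * ( bool => Ty ) => Ty
bool * ( bool => Pr ) => Ty
bool * ( bool => Base ) => Ty
bool * ( bool => bool ) => Ty
bool * ( bool => bool ) => Pr
bool * ( bool => bool ) => Pr * Base
bool * ( bool => bool ) => Base * Base
bool * ( bool => bool ) => unit * Base
bool * ( bool => bool ) => unit * bool

[Ty [Pr [Pr [Base bool]] * [Base ( [Ty [Pr [Base bool]] => [Ty [Pr [Base bool]]]] )]] => [Ty [Pr [Pr [Base unit]] * [Base bool]]]]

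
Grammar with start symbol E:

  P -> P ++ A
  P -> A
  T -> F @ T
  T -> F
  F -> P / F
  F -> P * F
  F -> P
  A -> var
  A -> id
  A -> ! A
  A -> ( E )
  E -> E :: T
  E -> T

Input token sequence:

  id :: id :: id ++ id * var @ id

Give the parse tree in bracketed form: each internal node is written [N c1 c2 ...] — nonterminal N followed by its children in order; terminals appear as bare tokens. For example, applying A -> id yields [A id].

[E [E [E [T [F [P [A id]]]]] :: [T [F [P [A id]]]]] :: [T [F [P [P [A id]] ++ [A id]] * [F [P [A var]]]] @ [T [F [P [A id]]]]]]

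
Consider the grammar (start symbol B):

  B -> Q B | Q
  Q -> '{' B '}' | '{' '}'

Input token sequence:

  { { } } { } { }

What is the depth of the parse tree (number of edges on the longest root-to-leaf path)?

[B [Q { [B [Q { }]] }] [B [Q { }] [B [Q { }]]]]

4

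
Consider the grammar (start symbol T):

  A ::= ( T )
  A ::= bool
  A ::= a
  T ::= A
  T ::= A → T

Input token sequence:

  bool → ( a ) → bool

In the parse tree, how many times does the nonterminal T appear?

4

[T [A bool] → [T [A ( [T [A a]] )] → [T [A bool]]]]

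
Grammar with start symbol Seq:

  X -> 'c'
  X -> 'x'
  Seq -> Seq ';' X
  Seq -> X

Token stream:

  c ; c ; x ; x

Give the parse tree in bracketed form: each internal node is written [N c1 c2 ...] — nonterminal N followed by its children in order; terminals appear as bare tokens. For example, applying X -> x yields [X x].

Seq
Seq ; X
Seq ; X ; X
Seq ; X ; X ; X
X ; X ; X ; X
c ; X ; X ; X
c ; c ; X ; X
c ; c ; x ; X
c ; c ; x ; x

[Seq [Seq [Seq [Seq [X c]] ; [X c]] ; [X x]] ; [X x]]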